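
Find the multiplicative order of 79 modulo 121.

By Lagrange's theorem, ord_121(79) divides φ(121) = φ(11^2) = 11·(11−1) = 110 = 2 · 5 · 11.
Divisors of 110: 1, 2, 5, 10, 11, 22, 55, 110.
Check 79^d mod 121 for each divisor in increasing order:
79^1 ≡ 79 (mod 121)
79^2 ≡ 70 (mod 121)
79^5 ≡ 21 (mod 121)
79^10 ≡ 78 (mod 121)
79^11 ≡ 112 (mod 121)
79^22 ≡ 81 (mod 121)
79^55 ≡ 120 (mod 121)
79^110 ≡ 1 (mod 121) ✓
Therefore the multiplicative order of 79 modulo 121 is 110.

110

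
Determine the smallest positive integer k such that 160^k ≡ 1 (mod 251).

50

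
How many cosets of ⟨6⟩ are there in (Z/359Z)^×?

By Lagrange's theorem, ord_359(6) divides φ(359) = 359 − 1 = 358 = 2 · 179.
Divisors of 358: 1, 2, 179, 358.
Test each divisor d:
6^1 ≡ 6
6^2 ≡ 36
6^179 ≡ 1
So ord_359(6) = 179, hence |⟨6⟩| = 179.
[(Z/359Z)^× : ⟨6⟩] = 358/179 = 2.

2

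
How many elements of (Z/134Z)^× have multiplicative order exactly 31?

0

φ(134) = φ(2)·φ(67) = 1·66 = 66 = 2 · 3 · 11.
In a cyclic group of order 66, there are φ(d) elements of order d for each divisor d of 66, and zero for non-divisors.
Since 31 ∤ 66, the count is 0.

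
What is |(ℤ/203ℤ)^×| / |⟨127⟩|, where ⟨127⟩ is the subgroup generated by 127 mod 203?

6

By Lagrange's theorem, ord_203(127) divides φ(203) = φ(7·29) = (7−1)·(29−1) = 6·28 = 168 = 2^3 · 3 · 7.
Divisors of 168: 1, 2, 3, 4, 6, 7, 8, 12, 14, 21, 24, 28, 42, 56, 84, 168.
Check 127^d mod 203 for each divisor in increasing order:
127^1 ≡ 127
127^2 ≡ 92
127^3 ≡ 113
127^4 ≡ 141
127^6 ≡ 183
127^7 ≡ 99
127^8 ≡ 190
127^12 ≡ 197
127^14 ≡ 57
127^21 ≡ 162
127^24 ≡ 36
127^28 ≡ 1
So ord_203(127) = 28, hence |⟨127⟩| = 28.
Index = |(Z/203Z)^×| / |⟨127⟩| = 168 / 28 = 6.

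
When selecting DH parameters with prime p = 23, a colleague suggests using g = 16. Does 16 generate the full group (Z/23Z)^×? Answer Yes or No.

No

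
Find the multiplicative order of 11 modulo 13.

12

ord(11) | φ(13) = 13 − 1 = 12 = 2^2 · 3.
Divisors of 12: 1, 2, 3, 4, 6, 12.
Compute 11^d (mod 13) for the divisors d until we hit 1:
11^1 ≡ 11 (mod 13)
11^2 ≡ 4 (mod 13)
11^3 ≡ 5 (mod 13)
11^4 ≡ 3 (mod 13)
11^6 ≡ 12 (mod 13)
11^12 ≡ 1 (mod 13) ✓
The smallest such exponent is 12, so the order of 11 is 12.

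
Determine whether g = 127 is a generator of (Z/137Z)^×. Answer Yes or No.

No

φ(137) = 137 − 1 = 136 = 2^3 · 17.
127 is a primitive root mod 137 iff 127^(φ(137)/q) ≢ 1 for every prime q | φ(137), i.e. q ∈ {2, 17}.
127^68 ≡ 136 (mod 137)  [q = 2: ≢ 1 ✓]
127^8 ≡ 1 (mod 137)  [q = 17: ≡ 1 ✗]
Since 127^8 ≡ 1, the order of 127 divides 8 < 136, so 127 is not a primitive root.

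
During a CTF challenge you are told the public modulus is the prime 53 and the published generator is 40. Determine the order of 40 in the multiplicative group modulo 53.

ord(40) | φ(53) = 53 − 1 = 52 = 2^2 · 13.
Divisors of 52: 1, 2, 4, 13, 26, 52.
Evaluate successive powers at the divisors of 52:
40^1 ≡ 40 (mod 53)
40^2 ≡ 10 (mod 53)
40^4 ≡ 47 (mod 53)
40^13 ≡ 52 (mod 53)
40^26 ≡ 1 (mod 53) ✓
Therefore the multiplicative order of 40 modulo 53 is 26.

26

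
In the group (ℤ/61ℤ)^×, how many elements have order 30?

8

φ(61) = 61 − 1 = 60 = 2^2 · 3 · 5.
In a cyclic group of order 60, there are φ(d) elements of order d for each divisor d of 60, and zero for non-divisors.
30 = 2 · 3 · 5 divides 60, and φ(30) = 8.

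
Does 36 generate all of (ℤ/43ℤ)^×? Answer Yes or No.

φ(43) = 43 − 1 = 42 = 2 · 3 · 7.
Test 36^(42/q) mod 43 for each prime factor q of 42:
36^21 ≡ 1 (mod 43)  [q = 2: ≡ 1 ✗]
36^14 ≡ 6 (mod 43)  [q = 3: ≢ 1 ✓]
36^6 ≡ 1 (mod 43)  [q = 7: ≡ 1 ✗]
The check at q = 2 fails, so 36 generates a proper subgroup.

No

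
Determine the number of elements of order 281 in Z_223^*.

φ(223) = 223 − 1 = 222 = 2 · 3 · 37.
In a cyclic group of order 222, there are φ(d) elements of order d for each divisor d of 222, and zero for non-divisors.
Since 281 ∤ 222, the count is 0.

0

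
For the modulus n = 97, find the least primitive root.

5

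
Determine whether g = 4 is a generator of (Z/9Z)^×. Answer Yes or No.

No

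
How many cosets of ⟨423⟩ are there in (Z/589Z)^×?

12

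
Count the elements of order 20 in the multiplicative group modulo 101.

8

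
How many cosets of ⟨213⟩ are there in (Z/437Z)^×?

4

The order of 213 must divide φ(437) = φ(19·23) = (19−1)·(23−1) = 18·22 = 396 = 2^2 · 3^2 · 11.
Divisors of 396: 1, 2, 3, 4, 6, 9, 11, 12, 18, 22, 33, 36, 44, 66, 99, 132, 198, 396.
Check 213^d mod 437 for each divisor in increasing order:
213^1 ≡ 213
213^2 ≡ 358
213^3 ≡ 216
213^4 ≡ 123
213^6 ≡ 334
213^9 ≡ 39
213^11 ≡ 415
213^12 ≡ 121
213^18 ≡ 210
213^22 ≡ 47
213^33 ≡ 277
213^36 ≡ 400
213^44 ≡ 24
213^66 ≡ 254
213^99 ≡ 1
Thus |⟨213⟩| = ord(213) = 99.
The index is φ(437) / ord(213) = 396 / 99 = 4.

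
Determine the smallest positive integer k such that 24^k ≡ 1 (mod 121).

110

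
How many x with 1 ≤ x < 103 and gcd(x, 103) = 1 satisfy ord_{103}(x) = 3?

φ(103) = 103 − 1 = 102 = 2 · 3 · 17.
Since (Z/103Z)^× is cyclic of order 102, the number of elements of order d is φ(d) when d | 102 and 0 otherwise.
3 | 102, and φ(3) = 3 − 1 = 2.

2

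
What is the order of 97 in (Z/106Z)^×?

13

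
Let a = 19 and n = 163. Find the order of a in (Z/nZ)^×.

162

Since 19 ∈ (Z/163Z)^×, its order divides φ(163) = 163 − 1 = 162 = 2 · 3^4.
Divisors of 162: 1, 2, 3, 6, 9, 18, 27, 54, 81, 162.
Evaluate successive powers at the divisors of 162:
19^1 ≡ 19 (mod 163)
19^2 ≡ 35 (mod 163)
19^3 ≡ 13 (mod 163)
19^6 ≡ 6 (mod 163)
19^9 ≡ 78 (mod 163)
19^18 ≡ 53 (mod 163)
19^27 ≡ 59 (mod 163)
19^54 ≡ 58 (mod 163)
19^81 ≡ 162 (mod 163)
19^162 ≡ 1 (mod 163) ✓
Hence ord(19) = 162.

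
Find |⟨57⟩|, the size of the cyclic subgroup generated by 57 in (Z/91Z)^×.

By Lagrange's theorem, ord_91(57) divides φ(91) = φ(7·13) = (7−1)·(13−1) = 6·12 = 72 = 2^3 · 3^2.
Divisors of 72: 1, 2, 3, 4, 6, 8, 9, 12, 18, 24, 36, 72.
Compute 57^d (mod 91) for the divisors d until we hit 1:
57^1 ≡ 57 (mod 91)
57^2 ≡ 64 (mod 91)
57^3 ≡ 8 (mod 91)
57^4 ≡ 1 (mod 91) ✓
Hence ord(57) = 4.

4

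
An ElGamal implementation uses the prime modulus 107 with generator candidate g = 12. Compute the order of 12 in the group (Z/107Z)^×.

By Lagrange's theorem, ord_107(12) divides φ(107) = 107 − 1 = 106 = 2 · 53.
Divisors of 106: 1, 2, 53, 106.
Compute 12^d (mod 107) for the divisors d until we hit 1:
12^1 ≡ 12 (mod 107)
12^2 ≡ 37 (mod 107)
12^53 ≡ 1 (mod 107) ✓
The smallest such exponent is 53, so the order of 12 is 53.

53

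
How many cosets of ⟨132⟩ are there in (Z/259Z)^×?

12

ord(132) | φ(259) = φ(7·37) = (7−1)·(37−1) = 6·36 = 216 = 2^3 · 3^3.
Divisors of 216: 1, 2, 3, 4, 6, 8, 9, 12, 18, 24, 27, 36, 54, 72, 108, 216.
Compute 132^d (mod 259) for the divisors d until we hit 1:
132^1 ≡ 132
132^2 ≡ 71
132^3 ≡ 48
132^4 ≡ 120
132^6 ≡ 232
132^8 ≡ 155
132^9 ≡ 258
132^12 ≡ 211
132^18 ≡ 1
The order of 132 is 18, so the subgroup it generates has 18 elements.
The index is φ(259) / ord(132) = 216 / 18 = 12.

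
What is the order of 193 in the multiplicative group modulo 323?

144

By Lagrange's theorem, ord_323(193) divides φ(323) = φ(17·19) = (17−1)·(19−1) = 16·18 = 288 = 2^5 · 3^2.
Divisors of 288: 1, 2, 3, 4, 6, 8, 9, 12, 16, 18, 24, 32, 36, 48, 72, 96, 144, 288.
Test each divisor d:
193^1 ≡ 193
193^2 ≡ 104
193^3 ≡ 46
193^4 ≡ 157
193^6 ≡ 178
193^8 ≡ 101
193^9 ≡ 113
193^12 ≡ 30
193^16 ≡ 188
193^18 ≡ 172
193^24 ≡ 254
193^32 ≡ 137
193^36 ≡ 191
193^48 ≡ 239
193^72 ≡ 305
193^96 ≡ 273
193^144 ≡ 1
So ord_323(193) = 144.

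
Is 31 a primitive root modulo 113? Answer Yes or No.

φ(113) = 113 − 1 = 112 = 2^4 · 7.
An element g generates (Z/113Z)^× iff g^(112/q) ≢ 1 (mod 113) for each prime q ∈ {2, 7}.
31^56 ≡ 1 (mod 113)  [q = 2: ≡ 1 ✗]
31^16 ≡ 49 (mod 113)  [q = 7: ≢ 1 ✓]
Since 31^56 ≡ 1, the order of 31 divides 56 < 112, so 31 is not a primitive root.

No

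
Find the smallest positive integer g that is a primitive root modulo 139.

φ(139) = 139 − 1 = 138 = 2 · 3 · 23.
g is a primitive root iff g^(138/q) ≢ 1 (mod 139) for each prime q ∈ {2, 3, 23}.
g = 2: 2^69 ≡ 138; 2^46 ≡ 96; 2^6 ≡ 64 — none is 1, so 2 is a primitive root.
Hence the least primitive root of 139 is 2.

2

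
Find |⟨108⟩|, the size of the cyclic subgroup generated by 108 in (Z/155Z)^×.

20

ord(108) | φ(155) = φ(5·31) = (5−1)·(31−1) = 4·30 = 120 = 2^3 · 3 · 5.
Divisors of 120: 1, 2, 3, 4, 5, 6, 8, 10, 12, 15, 20, 24, 30, 40, 60, 120.
Test each divisor d:
108^1 ≡ 108 (mod 155)
108^2 ≡ 39 (mod 155)
108^3 ≡ 27 (mod 155)
108^4 ≡ 126 (mod 155)
108^5 ≡ 123 (mod 155)
108^6 ≡ 109 (mod 155)
108^8 ≡ 66 (mod 155)
108^10 ≡ 94 (mod 155)
108^12 ≡ 101 (mod 155)
108^15 ≡ 92 (mod 155)
108^20 ≡ 1 (mod 155) ✓
So ord_155(108) = 20.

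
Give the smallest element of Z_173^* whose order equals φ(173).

φ(173) = 173 − 1 = 172 = 2^2 · 43.
g is a primitive root iff g^(172/q) ≢ 1 (mod 173) for each prime q ∈ {2, 43}.
g = 2: 2^86 ≡ 172; 2^4 ≡ 16 — none is 1, so 2 is a primitive root.
The smallest primitive root modulo 173 is 2.

2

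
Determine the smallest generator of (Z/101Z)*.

φ(101) = 101 − 1 = 100 = 2^2 · 5^2.
Test candidates g = 2, 3, … against the prime factors q ∈ {2, 5} of φ(101): g is a generator iff g^(100/q) ≢ 1 for every such q.
g = 2: 2^50 ≡ 100; 2^20 ≡ 95 — none is 1, so 2 is a primitive root.
The smallest primitive root modulo 101 is 2.

2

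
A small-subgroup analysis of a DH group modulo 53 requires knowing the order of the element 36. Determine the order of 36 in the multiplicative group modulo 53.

By Lagrange's theorem, ord_53(36) divides φ(53) = 53 − 1 = 52 = 2^2 · 13.
Divisors of 52: 1, 2, 4, 13, 26, 52.
Compute 36^d (mod 53) for the divisors d until we hit 1:
36^1 ≡ 36
36^2 ≡ 24
36^4 ≡ 46
36^13 ≡ 1
Therefore the multiplicative order of 36 modulo 53 is 13.

13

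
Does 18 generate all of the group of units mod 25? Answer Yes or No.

No

φ(25) = φ(5^2) = 5·(5−1) = 20 = 2^2 · 5.
18 is a primitive root mod 25 iff 18^(φ(25)/q) ≢ 1 for every prime q | φ(25), i.e. q ∈ {2, 5}.
18^10 ≡ 24 (mod 25)  [q = 2: ≢ 1 ✓]
18^4 ≡ 1 (mod 25)  [q = 5: ≡ 1 ✗]
18^4 ≡ 1 shows ord(18) | 4, strictly less than φ(25); not a primitive root.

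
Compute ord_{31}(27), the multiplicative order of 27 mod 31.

Since 27 ∈ (Z/31Z)^×, its order divides φ(31) = 31 − 1 = 30 = 2 · 3 · 5.
Divisors of 30: 1, 2, 3, 5, 6, 10, 15, 30.
Test each divisor d:
27^1 ≡ 27 (mod 31)
27^2 ≡ 16 (mod 31)
27^3 ≡ 29 (mod 31)
27^5 ≡ 30 (mod 31)
27^6 ≡ 4 (mod 31)
27^10 ≡ 1 (mod 31) ✓
Therefore the multiplicative order of 27 modulo 31 is 10.

10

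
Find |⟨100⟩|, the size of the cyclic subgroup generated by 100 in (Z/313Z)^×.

156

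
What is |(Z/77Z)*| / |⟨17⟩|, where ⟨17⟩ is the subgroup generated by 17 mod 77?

2

ord(17) | φ(77) = φ(7·11) = (7−1)·(11−1) = 6·10 = 60 = 2^2 · 3 · 5.
Divisors of 60: 1, 2, 3, 4, 5, 6, 10, 12, 15, 20, 30, 60.
Test each divisor d:
17^1 ≡ 17 (mod 77)
17^2 ≡ 58 (mod 77)
17^3 ≡ 62 (mod 77)
17^4 ≡ 53 (mod 77)
17^5 ≡ 54 (mod 77)
17^6 ≡ 71 (mod 77)
17^10 ≡ 67 (mod 77)
17^12 ≡ 36 (mod 77)
17^15 ≡ 76 (mod 77)
17^20 ≡ 23 (mod 77)
17^30 ≡ 1 (mod 77) ✓
The order of 17 is 30, so the subgroup it generates has 30 elements.
The index is φ(77) / ord(17) = 60 / 30 = 2.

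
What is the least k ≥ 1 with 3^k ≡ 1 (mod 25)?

20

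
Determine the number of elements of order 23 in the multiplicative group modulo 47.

22

φ(47) = 47 − 1 = 46 = 2 · 23.
Since (Z/47Z)^× is cyclic of order 46, the number of elements of order d is φ(d) when d | 46 and 0 otherwise.
23 | 46, and φ(23) = 23 − 1 = 22.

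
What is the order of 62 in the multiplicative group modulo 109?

108

Since 62 ∈ (Z/109Z)^×, its order divides φ(109) = 109 − 1 = 108 = 2^2 · 3^3.
Divisors of 108: 1, 2, 3, 4, 6, 9, 12, 18, 27, 36, 54, 108.
Evaluate successive powers at the divisors of 108:
62^1 ≡ 62
62^2 ≡ 29
62^3 ≡ 54
62^4 ≡ 78
62^6 ≡ 82
62^9 ≡ 68
62^12 ≡ 75
62^18 ≡ 46
62^27 ≡ 76
62^36 ≡ 45
62^54 ≡ 108
62^108 ≡ 1
The smallest such exponent is 108, so the order of 62 is 108.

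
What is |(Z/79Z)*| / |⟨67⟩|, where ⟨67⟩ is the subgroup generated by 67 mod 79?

6

The order of 67 must divide φ(79) = 79 − 1 = 78 = 2 · 3 · 13.
Divisors of 78: 1, 2, 3, 6, 13, 26, 39, 78.
Test each divisor d:
67^1 ≡ 67 (mod 79)
67^2 ≡ 65 (mod 79)
67^3 ≡ 10 (mod 79)
67^6 ≡ 21 (mod 79)
67^13 ≡ 1 (mod 79) ✓
The order of 67 is 13, so the subgroup it generates has 13 elements.
Index = |(Z/79Z)^×| / |⟨67⟩| = 78 / 13 = 6.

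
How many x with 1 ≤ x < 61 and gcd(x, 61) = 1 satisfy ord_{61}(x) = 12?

4

φ(61) = 61 − 1 = 60 = 2^2 · 3 · 5.
(Z/61Z)^× is cyclic (|G| = 60); a cyclic group of order m has exactly φ(d) elements of each order d | m, and none otherwise.
12 = 2^2 · 3 divides 60, and φ(12) = 4.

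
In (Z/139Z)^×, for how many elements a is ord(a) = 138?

φ(139) = 139 − 1 = 138 = 2 · 3 · 23.
In a cyclic group of order 138, there are φ(d) elements of order d for each divisor d of 138, and zero for non-divisors.
138 = 2 · 3 · 23 divides 138, and φ(138) = 44.

44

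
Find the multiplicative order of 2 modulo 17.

Since 2 ∈ (Z/17Z)^×, its order divides φ(17) = 17 − 1 = 16 = 2^4.
Divisors of 16: 1, 2, 4, 8, 16.
Evaluate successive powers at the divisors of 16:
2^1 ≡ 2
2^2 ≡ 4
2^4 ≡ 16
2^8 ≡ 1
So ord_17(2) = 8.

8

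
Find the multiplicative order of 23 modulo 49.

21

The order of 23 must divide φ(49) = φ(7^2) = 7·(7−1) = 42 = 2 · 3 · 7.
Divisors of 42: 1, 2, 3, 6, 7, 14, 21, 42.
Test each divisor d:
23^1 ≡ 23
23^2 ≡ 39
23^3 ≡ 15
23^6 ≡ 29
23^7 ≡ 30
23^14 ≡ 18
23^21 ≡ 1
So ord_49(23) = 21.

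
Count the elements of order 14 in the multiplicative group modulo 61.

0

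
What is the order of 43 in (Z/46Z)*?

The order of 43 must divide φ(46) = φ(2)·φ(23) = 1·22 = 22 = 2 · 11.
Divisors of 22: 1, 2, 11, 22.
Check 43^d mod 46 for each divisor in increasing order:
43^1 ≡ 43 (mod 46)
43^2 ≡ 9 (mod 46)
43^11 ≡ 45 (mod 46)
43^22 ≡ 1 (mod 46) ✓
Hence ord(43) = 22.

22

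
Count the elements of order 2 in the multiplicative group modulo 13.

φ(13) = 13 − 1 = 12 = 2^2 · 3.
Since (Z/13Z)^× is cyclic of order 12, the number of elements of order d is φ(d) when d | 12 and 0 otherwise.
2 | 12, and φ(2) = 2 − 1 = 1.

1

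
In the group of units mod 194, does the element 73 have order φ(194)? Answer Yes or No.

No

φ(194) = φ(2)·φ(97) = 1·96 = 96 = 2^5 · 3.
73 is a primitive root mod 194 iff 73^(φ(194)/q) ≢ 1 for every prime q | φ(194), i.e. q ∈ {2, 3}.
73^48 ≡ 1 (mod 194)  [q = 2: ≡ 1 ✗]
73^32 ≡ 35 (mod 194)  [q = 3: ≢ 1 ✓]
Since 73^48 ≡ 1, the order of 73 divides 48 < 96, so 73 is not a primitive root.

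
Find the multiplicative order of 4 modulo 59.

29

The order of 4 must divide φ(59) = 59 − 1 = 58 = 2 · 29.
Divisors of 58: 1, 2, 29, 58.
Evaluate successive powers at the divisors of 58:
4^1 ≡ 4 (mod 59)
4^2 ≡ 16 (mod 59)
4^29 ≡ 1 (mod 59) ✓
So ord_59(4) = 29.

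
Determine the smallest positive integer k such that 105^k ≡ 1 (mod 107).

Since 105 ∈ (Z/107Z)^×, its order divides φ(107) = 107 − 1 = 106 = 2 · 53.
Divisors of 106: 1, 2, 53, 106.
Test each divisor d:
105^1 ≡ 105
105^2 ≡ 4
105^53 ≡ 1
So ord_107(105) = 53.

53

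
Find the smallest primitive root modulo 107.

2

φ(107) = 107 − 1 = 106 = 2 · 53.
g is a primitive root iff g^(106/q) ≢ 1 (mod 107) for each prime q ∈ {2, 53}.
g = 2: 2^53 ≡ 106; 2^2 ≡ 4 — none is 1, so 2 is a primitive root.
Hence the least primitive root of 107 is 2.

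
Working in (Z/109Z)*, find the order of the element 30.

108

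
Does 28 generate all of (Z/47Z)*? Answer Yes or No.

No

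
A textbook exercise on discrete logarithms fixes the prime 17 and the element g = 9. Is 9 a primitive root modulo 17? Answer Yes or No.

No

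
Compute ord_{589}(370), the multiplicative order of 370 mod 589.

Since 370 ∈ (Z/589Z)^×, its order divides φ(589) = φ(19·31) = (19−1)·(31−1) = 18·30 = 540 = 2^2 · 3^3 · 5.
Divisors of 540: 1, 2, 3, 4, 5, 6, 9, 10, 12, 15, 18, 20, 27, 30, 36, 45, 54, 60, 90, 108, 135, 180, 270, 540.
Test each divisor d:
370^1 ≡ 370
370^2 ≡ 252
370^3 ≡ 178
370^4 ≡ 481
370^5 ≡ 92
370^6 ≡ 467
370^9 ≡ 77
370^10 ≡ 218
370^12 ≡ 159
370^15 ≡ 30
370^18 ≡ 39
370^20 ≡ 404
370^27 ≡ 58
370^30 ≡ 311
370^36 ≡ 343
370^45 ≡ 495
370^54 ≡ 419
370^60 ≡ 125
370^90 ≡ 1
The smallest such exponent is 90, so the order of 370 is 90.

90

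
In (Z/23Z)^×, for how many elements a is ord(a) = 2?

φ(23) = 23 − 1 = 22 = 2 · 11.
In a cyclic group of order 22, there are φ(d) elements of order d for each divisor d of 22, and zero for non-divisors.
2 | 22, and φ(2) = 2 − 1 = 1.

1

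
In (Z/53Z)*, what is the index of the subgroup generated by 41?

1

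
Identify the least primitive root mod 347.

2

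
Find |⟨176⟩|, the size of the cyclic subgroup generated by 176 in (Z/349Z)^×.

348

By Lagrange's theorem, ord_349(176) divides φ(349) = 349 − 1 = 348 = 2^2 · 3 · 29.
Divisors of 348: 1, 2, 3, 4, 6, 12, 29, 58, 87, 116, 174, 348.
Test each divisor d:
176^1 ≡ 176
176^2 ≡ 264
176^3 ≡ 47
176^4 ≡ 245
176^6 ≡ 115
176^12 ≡ 312
176^29 ≡ 24
176^58 ≡ 227
176^87 ≡ 213
176^116 ≡ 226
176^174 ≡ 348
176^348 ≡ 1
So ord_349(176) = 348.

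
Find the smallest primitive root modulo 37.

2

φ(37) = 37 − 1 = 36 = 2^2 · 3^2.
Test candidates g = 2, 3, … against the prime factors q ∈ {2, 3} of φ(37): g is a generator iff g^(36/q) ≢ 1 for every such q.
g = 2: 2^18 ≡ 36; 2^12 ≡ 26 — none is 1, so 2 is a primitive root.
So 2 is the smallest generator of (Z/37Z)^×.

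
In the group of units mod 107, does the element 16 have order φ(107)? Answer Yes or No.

No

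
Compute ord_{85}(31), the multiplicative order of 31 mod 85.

ord(31) | φ(85) = φ(5·17) = (5−1)·(17−1) = 4·16 = 64 = 2^6.
Divisors of 64: 1, 2, 4, 8, 16, 32, 64.
Compute 31^d (mod 85) for the divisors d until we hit 1:
31^1 ≡ 31 (mod 85)
31^2 ≡ 26 (mod 85)
31^4 ≡ 81 (mod 85)
31^8 ≡ 16 (mod 85)
31^16 ≡ 1 (mod 85) ✓
The smallest such exponent is 16, so the order of 31 is 16.

16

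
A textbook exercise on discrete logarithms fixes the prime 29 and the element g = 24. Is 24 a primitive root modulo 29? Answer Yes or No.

φ(29) = 29 − 1 = 28 = 2^2 · 7.
Test 24^(28/q) mod 29 for each prime factor q of 28:
24^14 ≡ 1 (mod 29)  [q = 2: ≡ 1 ✗]
24^4 ≡ 16 (mod 29)  [q = 7: ≢ 1 ✓]
Since 24^14 ≡ 1, the order of 24 divides 14 < 28, so 24 is not a primitive root.

No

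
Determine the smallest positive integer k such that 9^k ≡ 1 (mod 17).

8

The order of 9 must divide φ(17) = 17 − 1 = 16 = 2^4.
Divisors of 16: 1, 2, 4, 8, 16.
Check 9^d mod 17 for each divisor in increasing order:
9^1 ≡ 9 (mod 17)
9^2 ≡ 13 (mod 17)
9^4 ≡ 16 (mod 17)
9^8 ≡ 1 (mod 17) ✓
Hence ord(9) = 8.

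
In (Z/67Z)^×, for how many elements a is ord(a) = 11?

10

φ(67) = 67 − 1 = 66 = 2 · 3 · 11.
Since (Z/67Z)^× is cyclic of order 66, the number of elements of order d is φ(d) when d | 66 and 0 otherwise.
11 | 66, and φ(11) = 11 − 1 = 10.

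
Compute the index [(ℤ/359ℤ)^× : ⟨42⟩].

1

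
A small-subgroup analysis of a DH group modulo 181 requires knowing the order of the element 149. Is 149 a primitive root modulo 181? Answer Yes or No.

No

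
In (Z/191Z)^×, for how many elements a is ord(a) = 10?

4

φ(191) = 191 − 1 = 190 = 2 · 5 · 19.
Since (Z/191Z)^× is cyclic of order 190, the number of elements of order d is φ(d) when d | 190 and 0 otherwise.
10 = 2 · 5 divides 190, and φ(10) = 4.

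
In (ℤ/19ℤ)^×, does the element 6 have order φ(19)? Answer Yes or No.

No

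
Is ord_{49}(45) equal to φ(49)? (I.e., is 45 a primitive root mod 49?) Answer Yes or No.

φ(49) = φ(7^2) = 7·(7−1) = 42 = 2 · 3 · 7.
It suffices to check that the order of 45 is not a proper divisor of 42: compute 45^(42/q) for q ∈ {2, 3, 7}.
45^21 ≡ 48 (mod 49)  [q = 2: ≢ 1 ✓]
45^14 ≡ 30 (mod 49)  [q = 3: ≢ 1 ✓]
45^6 ≡ 29 (mod 49)  [q = 7: ≢ 1 ✓]
None equal 1, so ord_49(45) = 42: 45 is a primitive root.

Yes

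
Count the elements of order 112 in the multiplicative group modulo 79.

φ(79) = 79 − 1 = 78 = 2 · 3 · 13.
(Z/79Z)^× is cyclic (|G| = 78); a cyclic group of order m has exactly φ(d) elements of each order d | m, and none otherwise.
112 does not divide 78, so no element of (Z/79Z)^× has order 112.

0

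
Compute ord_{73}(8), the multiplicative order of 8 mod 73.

3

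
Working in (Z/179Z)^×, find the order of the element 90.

By Lagrange's theorem, ord_179(90) divides φ(179) = 179 − 1 = 178 = 2 · 89.
Divisors of 178: 1, 2, 89, 178.
Compute 90^d (mod 179) for the divisors d until we hit 1:
90^1 ≡ 90 (mod 179)
90^2 ≡ 45 (mod 179)
90^89 ≡ 178 (mod 179)
90^178 ≡ 1 (mod 179) ✓
The smallest such exponent is 178, so the order of 90 is 178.

178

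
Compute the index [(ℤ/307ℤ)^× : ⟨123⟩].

The order of 123 must divide φ(307) = 307 − 1 = 306 = 2 · 3^2 · 17.
Divisors of 306: 1, 2, 3, 6, 9, 17, 18, 34, 51, 102, 153, 306.
Compute 123^d (mod 307) for the divisors d until we hit 1:
123^1 ≡ 123 (mod 307)
123^2 ≡ 86 (mod 307)
123^3 ≡ 140 (mod 307)
123^6 ≡ 259 (mod 307)
123^9 ≡ 34 (mod 307)
123^17 ≡ 254 (mod 307)
123^18 ≡ 235 (mod 307)
123^34 ≡ 46 (mod 307)
123^51 ≡ 18 (mod 307)
123^102 ≡ 17 (mod 307)
123^153 ≡ 306 (mod 307)
123^306 ≡ 1 (mod 307) ✓
Thus |⟨123⟩| = ord(123) = 306.
The index is φ(307) / ord(123) = 306 / 306 = 1.

1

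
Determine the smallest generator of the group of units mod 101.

2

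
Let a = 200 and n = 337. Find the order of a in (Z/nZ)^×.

The order of 200 must divide φ(337) = 337 − 1 = 336 = 2^4 · 3 · 7.
Divisors of 336: 1, 2, 3, 4, 6, 7, 8, 12, 14, 16, 21, 24, 28, 42, 48, 56, 84, 112, 168, 336.
Test each divisor d:
200^1 ≡ 200
200^2 ≡ 234
200^3 ≡ 294
200^4 ≡ 162
200^6 ≡ 164
200^7 ≡ 111
200^8 ≡ 295
200^12 ≡ 273
200^14 ≡ 189
200^16 ≡ 79
200^21 ≡ 85
200^24 ≡ 52
200^28 ≡ 336
200^42 ≡ 148
200^48 ≡ 8
200^56 ≡ 1
So ord_337(200) = 56.

56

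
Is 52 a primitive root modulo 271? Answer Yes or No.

φ(271) = 271 − 1 = 270 = 2 · 3^3 · 5.
Test 52^(270/q) mod 271 for each prime factor q of 270:
52^135 ≡ 270 (mod 271)  [q = 2: ≢ 1 ✓]
52^90 ≡ 28 (mod 271)  [q = 3: ≢ 1 ✓]
52^54 ≡ 187 (mod 271)  [q = 5: ≢ 1 ✓]
All checks pass, so 52 has order 270 and is a primitive root modulo 271.

Yes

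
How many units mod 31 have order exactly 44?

φ(31) = 31 − 1 = 30 = 2 · 3 · 5.
Since (Z/31Z)^× is cyclic of order 30, the number of elements of order d is φ(d) when d | 30 and 0 otherwise.
Here 30 is not a multiple of 44, so there are no elements of order 44.

0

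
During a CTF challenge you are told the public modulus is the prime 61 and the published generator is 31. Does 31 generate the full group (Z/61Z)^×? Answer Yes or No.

φ(61) = 61 − 1 = 60 = 2^2 · 3 · 5.
31 is a primitive root mod 61 iff 31^(φ(61)/q) ≢ 1 for every prime q | φ(61), i.e. q ∈ {2, 3, 5}.
31^30 ≡ 60 (mod 61)  [q = 2: ≢ 1 ✓]
31^20 ≡ 13 (mod 61)  [q = 3: ≢ 1 ✓]
31^12 ≡ 34 (mod 61)  [q = 5: ≢ 1 ✓]
Every test exponent gives a nontrivial residue, hence 31 generates the full group.

Yes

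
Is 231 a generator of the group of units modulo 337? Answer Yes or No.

Yes

φ(337) = 337 − 1 = 336 = 2^4 · 3 · 7.
231 is a primitive root mod 337 iff 231^(φ(337)/q) ≢ 1 for every prime q | φ(337), i.e. q ∈ {2, 3, 7}.
231^168 ≡ 336 (mod 337)  [q = 2: ≢ 1 ✓]
231^112 ≡ 208 (mod 337)  [q = 3: ≢ 1 ✓]
231^48 ≡ 8 (mod 337)  [q = 7: ≢ 1 ✓]
Every test exponent gives a nontrivial residue, hence 231 generates the full group.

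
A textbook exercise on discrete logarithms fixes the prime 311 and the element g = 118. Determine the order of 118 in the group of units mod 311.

By Lagrange's theorem, ord_311(118) divides φ(311) = 311 − 1 = 310 = 2 · 5 · 31.
Divisors of 310: 1, 2, 5, 10, 31, 62, 155, 310.
Test each divisor d:
118^1 ≡ 118 (mod 311)
118^2 ≡ 240 (mod 311)
118^5 ≡ 206 (mod 311)
118^10 ≡ 140 (mod 311)
118^31 ≡ 259 (mod 311)
118^62 ≡ 216 (mod 311)
118^155 ≡ 310 (mod 311)
118^310 ≡ 1 (mod 311) ✓
Therefore the multiplicative order of 118 modulo 311 is 310.

310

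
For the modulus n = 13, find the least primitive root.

2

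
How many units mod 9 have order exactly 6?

φ(9) = φ(3^2) = 3·(3−1) = 6 = 2 · 3.
(Z/9Z)^× is cyclic (|G| = 6); a cyclic group of order m has exactly φ(d) elements of each order d | m, and none otherwise.
6 = 2 · 3 divides 6, and φ(6) = 2.

2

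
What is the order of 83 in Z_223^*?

111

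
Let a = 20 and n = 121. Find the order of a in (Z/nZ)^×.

55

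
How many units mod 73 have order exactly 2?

1

φ(73) = 73 − 1 = 72 = 2^3 · 3^2.
Since (Z/73Z)^× is cyclic of order 72, the number of elements of order d is φ(d) when d | 72 and 0 otherwise.
2 | 72, and φ(2) = 2 − 1 = 1.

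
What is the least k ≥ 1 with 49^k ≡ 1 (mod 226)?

7

The order of 49 must divide φ(226) = φ(2)·φ(113) = 1·112 = 112 = 2^4 · 7.
Divisors of 112: 1, 2, 4, 7, 8, 14, 16, 28, 56, 112.
Compute 49^d (mod 226) for the divisors d until we hit 1:
49^1 ≡ 49 (mod 226)
49^2 ≡ 141 (mod 226)
49^4 ≡ 219 (mod 226)
49^7 ≡ 1 (mod 226) ✓
Hence ord(49) = 7.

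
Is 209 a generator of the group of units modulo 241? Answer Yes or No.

No

φ(241) = 241 − 1 = 240 = 2^4 · 3 · 5.
Test 209^(240/q) mod 241 for each prime factor q of 240:
209^120 ≡ 1 (mod 241)  [q = 2: ≡ 1 ✗]
209^80 ≡ 225 (mod 241)  [q = 3: ≢ 1 ✓]
209^48 ≡ 1 (mod 241)  [q = 5: ≡ 1 ✗]
Since 209^120 ≡ 1, the order of 209 divides 120 < 240, so 209 is not a primitive root.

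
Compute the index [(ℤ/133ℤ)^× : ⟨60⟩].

6

Since 60 ∈ (Z/133Z)^×, its order divides φ(133) = φ(7·19) = (7−1)·(19−1) = 6·18 = 108 = 2^2 · 3^3.
Divisors of 108: 1, 2, 3, 4, 6, 9, 12, 18, 27, 36, 54, 108.
Compute 60^d (mod 133) for the divisors d until we hit 1:
60^1 ≡ 60 (mod 133)
60^2 ≡ 9 (mod 133)
60^3 ≡ 8 (mod 133)
60^4 ≡ 81 (mod 133)
60^6 ≡ 64 (mod 133)
60^9 ≡ 113 (mod 133)
60^12 ≡ 106 (mod 133)
60^18 ≡ 1 (mod 133) ✓
So ord_133(60) = 18, hence |⟨60⟩| = 18.
Index = |(Z/133Z)^×| / |⟨60⟩| = 108 / 18 = 6.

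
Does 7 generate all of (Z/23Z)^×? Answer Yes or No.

Yes

φ(23) = 23 − 1 = 22 = 2 · 11.
Test 7^(22/q) mod 23 for each prime factor q of 22:
7^11 ≡ 22 (mod 23)  [q = 2: ≢ 1 ✓]
7^2 ≡ 3 (mod 23)  [q = 11: ≢ 1 ✓]
Every test exponent gives a nontrivial residue, hence 7 generates the full group.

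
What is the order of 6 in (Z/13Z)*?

12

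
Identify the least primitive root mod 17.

3

φ(17) = 17 − 1 = 16 = 2^4.
Test candidates g = 2, 3, … against the prime factors q ∈ {2} of φ(17): g is a generator iff g^(16/q) ≢ 1 for every such q.
g = 2: 2^8 ≡ 1 — hits 1, so not a primitive root.
g = 3: 3^8 ≡ 16 — none is 1, so 3 is a primitive root.
Hence the least primitive root of 17 is 3.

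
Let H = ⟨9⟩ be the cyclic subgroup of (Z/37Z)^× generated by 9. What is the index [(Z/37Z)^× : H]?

4

By Lagrange's theorem, ord_37(9) divides φ(37) = 37 − 1 = 36 = 2^2 · 3^2.
Divisors of 36: 1, 2, 3, 4, 6, 9, 12, 18, 36.
Compute 9^d (mod 37) for the divisors d until we hit 1:
9^1 ≡ 9 (mod 37)
9^2 ≡ 7 (mod 37)
9^3 ≡ 26 (mod 37)
9^4 ≡ 12 (mod 37)
9^6 ≡ 10 (mod 37)
9^9 ≡ 1 (mod 37) ✓
So ord_37(9) = 9, hence |⟨9⟩| = 9.
Index = |(Z/37Z)^×| / |⟨9⟩| = 36 / 9 = 4.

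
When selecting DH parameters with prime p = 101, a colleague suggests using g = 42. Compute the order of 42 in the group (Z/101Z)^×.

The order of 42 must divide φ(101) = 101 − 1 = 100 = 2^2 · 5^2.
Divisors of 100: 1, 2, 4, 5, 10, 20, 25, 50, 100.
Test each divisor d:
42^1 ≡ 42
42^2 ≡ 47
42^4 ≡ 88
42^5 ≡ 60
42^10 ≡ 65
42^20 ≡ 84
42^25 ≡ 91
42^50 ≡ 100
42^100 ≡ 1
Therefore the multiplicative order of 42 modulo 101 is 100.

100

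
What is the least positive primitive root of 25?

φ(25) = φ(5^2) = 5·(5−1) = 20 = 2^2 · 5.
g is a primitive root iff g^(20/q) ≢ 1 (mod 25) for each prime q ∈ {2, 5}.
g = 2: 2^10 ≡ 24; 2^4 ≡ 16 — none is 1, so 2 is a primitive root.
Hence the least primitive root of 25 is 2.

2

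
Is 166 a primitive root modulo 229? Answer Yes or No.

φ(229) = 229 − 1 = 228 = 2^2 · 3 · 19.
Test 166^(228/q) mod 229 for each prime factor q of 228:
166^114 ≡ 228 (mod 229)  [q = 2: ≢ 1 ✓]
166^76 ≡ 134 (mod 229)  [q = 3: ≢ 1 ✓]
166^12 ≡ 60 (mod 229)  [q = 19: ≢ 1 ✓]
All checks pass, so 166 has order 228 and is a primitive root modulo 229.

Yes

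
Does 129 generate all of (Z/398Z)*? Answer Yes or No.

Yes

φ(398) = φ(2)·φ(199) = 1·198 = 198 = 2 · 3^2 · 11.
Test 129^(198/q) mod 398 for each prime factor q of 198:
129^99 ≡ 397 (mod 398)  [q = 2: ≢ 1 ✓]
129^66 ≡ 291 (mod 398)  [q = 3: ≢ 1 ✓]
129^18 ≡ 125 (mod 398)  [q = 11: ≢ 1 ✓]
None equal 1, so ord_398(129) = 198: 129 is a primitive root.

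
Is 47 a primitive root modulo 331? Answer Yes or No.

φ(331) = 331 − 1 = 330 = 2 · 3 · 5 · 11.
An element g generates (Z/331Z)^× iff g^(330/q) ≢ 1 (mod 331) for each prime q ∈ {2, 3, 5, 11}.
47^165 ≡ 330 (mod 331)  [q = 2: ≢ 1 ✓]
47^110 ≡ 299 (mod 331)  [q = 3: ≢ 1 ✓]
47^66 ≡ 1 (mod 331)  [q = 5: ≡ 1 ✗]
47^30 ≡ 167 (mod 331)  [q = 11: ≢ 1 ✓]
47^66 ≡ 1 shows ord(47) | 66, strictly less than φ(331); not a primitive root.

No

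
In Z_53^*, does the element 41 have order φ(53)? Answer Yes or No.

Yes

φ(53) = 53 − 1 = 52 = 2^2 · 13.
It suffices to check that the order of 41 is not a proper divisor of 52: compute 41^(52/q) for q ∈ {2, 13}.
41^26 ≡ 52 (mod 53)  [q = 2: ≢ 1 ✓]
41^4 ≡ 13 (mod 53)  [q = 13: ≢ 1 ✓]
None equal 1, so ord_53(41) = 52: 41 is a primitive root.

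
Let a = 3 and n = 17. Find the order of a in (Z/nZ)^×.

16

ord(3) | φ(17) = 17 − 1 = 16 = 2^4.
Divisors of 16: 1, 2, 4, 8, 16.
Evaluate successive powers at the divisors of 16:
3^1 ≡ 3 (mod 17)
3^2 ≡ 9 (mod 17)
3^4 ≡ 13 (mod 17)
3^8 ≡ 16 (mod 17)
3^16 ≡ 1 (mod 17) ✓
Therefore the multiplicative order of 3 modulo 17 is 16.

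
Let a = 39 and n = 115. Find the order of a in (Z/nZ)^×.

22

Since 39 ∈ (Z/115Z)^×, its order divides φ(115) = φ(5·23) = (5−1)·(23−1) = 4·22 = 88 = 2^3 · 11.
Divisors of 88: 1, 2, 4, 8, 11, 22, 44, 88.
Evaluate successive powers at the divisors of 88:
39^1 ≡ 39 (mod 115)
39^2 ≡ 26 (mod 115)
39^4 ≡ 101 (mod 115)
39^8 ≡ 81 (mod 115)
39^11 ≡ 24 (mod 115)
39^22 ≡ 1 (mod 115) ✓
Hence ord(39) = 22.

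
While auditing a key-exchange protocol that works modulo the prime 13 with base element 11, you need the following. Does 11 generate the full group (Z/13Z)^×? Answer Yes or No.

φ(13) = 13 − 1 = 12 = 2^2 · 3.
It suffices to check that the order of 11 is not a proper divisor of 12: compute 11^(12/q) for q ∈ {2, 3}.
11^6 ≡ 12 (mod 13)  [q = 2: ≢ 1 ✓]
11^4 ≡ 3 (mod 13)  [q = 3: ≢ 1 ✓]
All checks pass, so 11 has order 12 and is a primitive root modulo 13.

Yes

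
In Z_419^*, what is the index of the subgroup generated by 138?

1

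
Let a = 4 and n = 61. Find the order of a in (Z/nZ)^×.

By Lagrange's theorem, ord_61(4) divides φ(61) = 61 − 1 = 60 = 2^2 · 3 · 5.
Divisors of 60: 1, 2, 3, 4, 5, 6, 10, 12, 15, 20, 30, 60.
Test each divisor d:
4^1 ≡ 4
4^2 ≡ 16
4^3 ≡ 3
4^4 ≡ 12
4^5 ≡ 48
4^6 ≡ 9
4^10 ≡ 47
4^12 ≡ 20
4^15 ≡ 60
4^20 ≡ 13
4^30 ≡ 1
Hence ord(4) = 30.

30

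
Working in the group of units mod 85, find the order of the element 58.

16

By Lagrange's theorem, ord_85(58) divides φ(85) = φ(5·17) = (5−1)·(17−1) = 4·16 = 64 = 2^6.
Divisors of 64: 1, 2, 4, 8, 16, 32, 64.
Check 58^d mod 85 for each divisor in increasing order:
58^1 ≡ 58 (mod 85)
58^2 ≡ 49 (mod 85)
58^4 ≡ 21 (mod 85)
58^8 ≡ 16 (mod 85)
58^16 ≡ 1 (mod 85) ✓
The smallest such exponent is 16, so the order of 58 is 16.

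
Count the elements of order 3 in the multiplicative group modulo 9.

φ(9) = φ(3^2) = 3·(3−1) = 6 = 2 · 3.
(Z/9Z)^× is cyclic (|G| = 6); a cyclic group of order m has exactly φ(d) elements of each order d | m, and none otherwise.
3 | 6, and φ(3) = 3 − 1 = 2.

2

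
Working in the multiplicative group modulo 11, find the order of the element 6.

10

By Lagrange's theorem, ord_11(6) divides φ(11) = 11 − 1 = 10 = 2 · 5.
Divisors of 10: 1, 2, 5, 10.
Check 6^d mod 11 for each divisor in increasing order:
6^1 ≡ 6 (mod 11)
6^2 ≡ 3 (mod 11)
6^5 ≡ 10 (mod 11)
6^10 ≡ 1 (mod 11) ✓
The smallest such exponent is 10, so the order of 6 is 10.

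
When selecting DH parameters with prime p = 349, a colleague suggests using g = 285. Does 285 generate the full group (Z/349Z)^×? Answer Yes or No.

No

φ(349) = 349 − 1 = 348 = 2^2 · 3 · 29.
285 is a primitive root mod 349 iff 285^(φ(349)/q) ≢ 1 for every prime q | φ(349), i.e. q ∈ {2, 3, 29}.
285^174 ≡ 1 (mod 349)  [q = 2: ≡ 1 ✗]
285^116 ≡ 1 (mod 349)  [q = 3: ≡ 1 ✗]
285^12 ≡ 224 (mod 349)  [q = 29: ≢ 1 ✓]
285^174 ≡ 1 shows ord(285) | 174, strictly less than φ(349); not a primitive root.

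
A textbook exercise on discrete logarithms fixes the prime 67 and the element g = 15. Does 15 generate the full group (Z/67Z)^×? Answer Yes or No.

No

φ(67) = 67 − 1 = 66 = 2 · 3 · 11.
15 is a primitive root mod 67 iff 15^(φ(67)/q) ≢ 1 for every prime q | φ(67), i.e. q ∈ {2, 3, 11}.
15^33 ≡ 1 (mod 67)  [q = 2: ≡ 1 ✗]
15^22 ≡ 1 (mod 67)  [q = 3: ≡ 1 ✗]
15^6 ≡ 22 (mod 67)  [q = 11: ≢ 1 ✓]
15^33 ≡ 1 shows ord(15) | 33, strictly less than φ(67); not a primitive root.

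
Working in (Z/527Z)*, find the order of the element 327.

The order of 327 must divide φ(527) = φ(17·31) = (17−1)·(31−1) = 16·30 = 480 = 2^5 · 3 · 5.
Divisors of 480: 1, 2, 3, 4, 5, 6, 8, 10, 12, 15, 16, 20, 24, 30, 32, 40, 48, 60, 80, 96, 120, 160, 240, 480.
Test each divisor d:
327^1 ≡ 327 (mod 527)
327^2 ≡ 475 (mod 527)
327^3 ≡ 387 (mod 527)
327^4 ≡ 69 (mod 527)
327^5 ≡ 429 (mod 527)
327^6 ≡ 101 (mod 527)
327^8 ≡ 18 (mod 527)
327^10 ≡ 118 (mod 527)
327^12 ≡ 188 (mod 527)
327^15 ≡ 30 (mod 527)
327^16 ≡ 324 (mod 527)
327^20 ≡ 222 (mod 527)
327^24 ≡ 35 (mod 527)
327^30 ≡ 373 (mod 527)
327^32 ≡ 103 (mod 527)
327^40 ≡ 273 (mod 527)
327^48 ≡ 171 (mod 527)
327^60 ≡ 1 (mod 527) ✓
Therefore the multiplicative order of 327 modulo 527 is 60.

60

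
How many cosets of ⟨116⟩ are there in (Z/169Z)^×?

6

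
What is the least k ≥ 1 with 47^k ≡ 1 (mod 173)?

43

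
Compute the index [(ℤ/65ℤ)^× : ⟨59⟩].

4

By Lagrange's theorem, ord_65(59) divides φ(65) = φ(5·13) = (5−1)·(13−1) = 4·12 = 48 = 2^4 · 3.
Divisors of 48: 1, 2, 3, 4, 6, 8, 12, 16, 24, 48.
Check 59^d mod 65 for each divisor in increasing order:
59^1 ≡ 59
59^2 ≡ 36
59^3 ≡ 44
59^4 ≡ 61
59^6 ≡ 51
59^8 ≡ 16
59^12 ≡ 1
The order of 59 is 12, so the subgroup it generates has 12 elements.
[(Z/65Z)^× : ⟨59⟩] = 48/12 = 4.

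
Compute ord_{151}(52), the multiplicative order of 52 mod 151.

150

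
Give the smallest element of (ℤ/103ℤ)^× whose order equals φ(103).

5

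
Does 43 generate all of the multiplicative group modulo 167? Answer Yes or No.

φ(167) = 167 − 1 = 166 = 2 · 83.
It suffices to check that the order of 43 is not a proper divisor of 166: compute 43^(166/q) for q ∈ {2, 83}.
43^83 ≡ 166 (mod 167)  [q = 2: ≢ 1 ✓]
43^2 ≡ 12 (mod 167)  [q = 83: ≢ 1 ✓]
None equal 1, so ord_167(43) = 166: 43 is a primitive root.

Yes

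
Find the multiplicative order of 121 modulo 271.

135

By Lagrange's theorem, ord_271(121) divides φ(271) = 271 − 1 = 270 = 2 · 3^3 · 5.
Divisors of 270: 1, 2, 3, 5, 6, 9, 10, 15, 18, 27, 30, 45, 54, 90, 135, 270.
Evaluate successive powers at the divisors of 270:
121^1 ≡ 121
121^2 ≡ 7
121^3 ≡ 34
121^5 ≡ 238
121^6 ≡ 72
121^9 ≡ 9
121^10 ≡ 5
121^15 ≡ 106
121^18 ≡ 81
121^27 ≡ 187
121^30 ≡ 125
121^45 ≡ 242
121^54 ≡ 10
121^90 ≡ 28
121^135 ≡ 1
So ord_271(121) = 135.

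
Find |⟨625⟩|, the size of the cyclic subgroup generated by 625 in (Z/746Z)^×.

93

The order of 625 must divide φ(746) = φ(2)·φ(373) = 1·372 = 372 = 2^2 · 3 · 31.
Divisors of 372: 1, 2, 3, 4, 6, 12, 31, 62, 93, 124, 186, 372.
Compute 625^d (mod 746) for the divisors d until we hit 1:
625^1 ≡ 625
625^2 ≡ 467
625^3 ≡ 189
625^4 ≡ 257
625^6 ≡ 659
625^12 ≡ 109
625^31 ≡ 657
625^62 ≡ 461
625^93 ≡ 1
The smallest such exponent is 93, so the order of 625 is 93.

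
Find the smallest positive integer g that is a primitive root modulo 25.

2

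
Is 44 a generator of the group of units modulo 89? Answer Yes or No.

φ(89) = 89 − 1 = 88 = 2^3 · 11.
It suffices to check that the order of 44 is not a proper divisor of 88: compute 44^(88/q) for q ∈ {2, 11}.
44^44 ≡ 1 (mod 89)  [q = 2: ≡ 1 ✗]
44^8 ≡ 8 (mod 89)  [q = 11: ≢ 1 ✓]
Since 44^44 ≡ 1, the order of 44 divides 44 < 88, so 44 is not a primitive root.

No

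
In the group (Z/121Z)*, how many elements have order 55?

40

φ(121) = φ(11^2) = 11·(11−1) = 110 = 2 · 5 · 11.
(Z/121Z)^× is cyclic (|G| = 110); a cyclic group of order m has exactly φ(d) elements of each order d | m, and none otherwise.
55 = 5 · 11 divides 110, and φ(55) = 40.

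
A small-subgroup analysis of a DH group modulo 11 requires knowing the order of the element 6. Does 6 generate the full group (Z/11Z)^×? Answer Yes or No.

Yes

φ(11) = 11 − 1 = 10 = 2 · 5.
An element g generates (Z/11Z)^× iff g^(10/q) ≢ 1 (mod 11) for each prime q ∈ {2, 5}.
6^5 ≡ 10 (mod 11)  [q = 2: ≢ 1 ✓]
6^2 ≡ 3 (mod 11)  [q = 5: ≢ 1 ✓]
Every test exponent gives a nontrivial residue, hence 6 generates the full group.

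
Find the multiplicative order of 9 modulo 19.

9

By Lagrange's theorem, ord_19(9) divides φ(19) = 19 − 1 = 18 = 2 · 3^2.
Divisors of 18: 1, 2, 3, 6, 9, 18.
Test each divisor d:
9^1 ≡ 9 (mod 19)
9^2 ≡ 5 (mod 19)
9^3 ≡ 7 (mod 19)
9^6 ≡ 11 (mod 19)
9^9 ≡ 1 (mod 19) ✓
The smallest such exponent is 9, so the order of 9 is 9.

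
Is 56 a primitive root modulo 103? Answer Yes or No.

φ(103) = 103 − 1 = 102 = 2 · 3 · 17.
An element g generates (Z/103Z)^× iff g^(102/q) ≢ 1 (mod 103) for each prime q ∈ {2, 3, 17}.
56^51 ≡ 1 (mod 103)  [q = 2: ≡ 1 ✗]
56^34 ≡ 56 (mod 103)  [q = 3: ≢ 1 ✓]
56^6 ≡ 1 (mod 103)  [q = 17: ≡ 1 ✗]
56^51 ≡ 1 shows ord(56) | 51, strictly less than φ(103); not a primitive root.

No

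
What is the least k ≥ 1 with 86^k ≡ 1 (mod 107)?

Since 86 ∈ (Z/107Z)^×, its order divides φ(107) = 107 − 1 = 106 = 2 · 53.
Divisors of 106: 1, 2, 53, 106.
Test each divisor d:
86^1 ≡ 86 (mod 107)
86^2 ≡ 13 (mod 107)
86^53 ≡ 1 (mod 107) ✓
So ord_107(86) = 53.

53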